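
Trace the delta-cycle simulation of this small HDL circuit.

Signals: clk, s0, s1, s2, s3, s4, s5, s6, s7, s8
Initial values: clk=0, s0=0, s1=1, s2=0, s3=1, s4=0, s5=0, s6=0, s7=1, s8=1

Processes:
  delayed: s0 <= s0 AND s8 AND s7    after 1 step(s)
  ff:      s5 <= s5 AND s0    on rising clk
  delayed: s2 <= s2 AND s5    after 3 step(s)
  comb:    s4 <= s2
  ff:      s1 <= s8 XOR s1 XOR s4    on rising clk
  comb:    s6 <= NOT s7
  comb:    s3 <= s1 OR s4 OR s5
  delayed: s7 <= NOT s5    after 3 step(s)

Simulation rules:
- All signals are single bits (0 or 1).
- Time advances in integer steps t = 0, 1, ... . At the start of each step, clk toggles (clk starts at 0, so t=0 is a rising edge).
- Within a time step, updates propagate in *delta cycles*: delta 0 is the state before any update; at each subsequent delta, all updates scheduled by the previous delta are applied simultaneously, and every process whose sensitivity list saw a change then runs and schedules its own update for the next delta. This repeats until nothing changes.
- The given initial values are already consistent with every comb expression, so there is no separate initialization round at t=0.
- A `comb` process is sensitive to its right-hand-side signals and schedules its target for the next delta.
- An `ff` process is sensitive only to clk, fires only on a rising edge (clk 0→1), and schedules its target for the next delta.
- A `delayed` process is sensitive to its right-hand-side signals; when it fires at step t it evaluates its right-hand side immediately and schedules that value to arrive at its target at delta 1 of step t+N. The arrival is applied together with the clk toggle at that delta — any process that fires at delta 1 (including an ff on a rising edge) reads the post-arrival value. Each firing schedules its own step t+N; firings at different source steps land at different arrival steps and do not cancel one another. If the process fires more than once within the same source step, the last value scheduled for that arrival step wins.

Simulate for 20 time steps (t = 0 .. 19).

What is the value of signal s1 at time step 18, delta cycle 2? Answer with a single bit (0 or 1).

[bits: s1,s3,clk,s0,s2,s6,s4,s7,s5,s8]
t=0: Δ0=1100000101 Δ1=1110000101 Δ2=0110000101 Δ3=0010000101 | 3Δ
t=1: Δ0=0010000101 Δ1=0000000101 | 1Δ
t=2: Δ0=0000000101 Δ1=0010000101 Δ2=1010000101 Δ3=1110000101 | 3Δ
t=3: Δ0=1110000101 Δ1=1100000101 | 1Δ
t=4: Δ0=1100000101 Δ1=1110000101 Δ2=0110000101 Δ3=0010000101 | 3Δ
t=5: Δ0=0010000101 Δ1=0000000101 | 1Δ
t=6: Δ0=0000000101 Δ1=0010000101 Δ2=1010000101 Δ3=1110000101 | 3Δ
t=7: Δ0=1110000101 Δ1=1100000101 | 1Δ
t=8: Δ0=1100000101 Δ1=1110000101 Δ2=0110000101 Δ3=0010000101 | 3Δ
t=9: Δ0=0010000101 Δ1=0000000101 | 1Δ
t=10: Δ0=0000000101 Δ1=0010000101 Δ2=1010000101 Δ3=1110000101 | 3Δ
t=11: Δ0=1110000101 Δ1=1100000101 | 1Δ
t=12: Δ0=1100000101 Δ1=1110000101 Δ2=0110000101 Δ3=0010000101 | 3Δ
t=13: Δ0=0010000101 Δ1=0000000101 | 1Δ
t=14: Δ0=0000000101 Δ1=0010000101 Δ2=1010000101 Δ3=1110000101 | 3Δ
t=15: Δ0=1110000101 Δ1=1100000101 | 1Δ
t=16: Δ0=1100000101 Δ1=1110000101 Δ2=0110000101 Δ3=0010000101 | 3Δ
t=17: Δ0=0010000101 Δ1=0000000101 | 1Δ
t=18: Δ0=0000000101 Δ1=0010000101 Δ2=1010000101 Δ3=1110000101 | 3Δ
t=19: Δ0=1110000101 Δ1=1100000101 | 1Δ

1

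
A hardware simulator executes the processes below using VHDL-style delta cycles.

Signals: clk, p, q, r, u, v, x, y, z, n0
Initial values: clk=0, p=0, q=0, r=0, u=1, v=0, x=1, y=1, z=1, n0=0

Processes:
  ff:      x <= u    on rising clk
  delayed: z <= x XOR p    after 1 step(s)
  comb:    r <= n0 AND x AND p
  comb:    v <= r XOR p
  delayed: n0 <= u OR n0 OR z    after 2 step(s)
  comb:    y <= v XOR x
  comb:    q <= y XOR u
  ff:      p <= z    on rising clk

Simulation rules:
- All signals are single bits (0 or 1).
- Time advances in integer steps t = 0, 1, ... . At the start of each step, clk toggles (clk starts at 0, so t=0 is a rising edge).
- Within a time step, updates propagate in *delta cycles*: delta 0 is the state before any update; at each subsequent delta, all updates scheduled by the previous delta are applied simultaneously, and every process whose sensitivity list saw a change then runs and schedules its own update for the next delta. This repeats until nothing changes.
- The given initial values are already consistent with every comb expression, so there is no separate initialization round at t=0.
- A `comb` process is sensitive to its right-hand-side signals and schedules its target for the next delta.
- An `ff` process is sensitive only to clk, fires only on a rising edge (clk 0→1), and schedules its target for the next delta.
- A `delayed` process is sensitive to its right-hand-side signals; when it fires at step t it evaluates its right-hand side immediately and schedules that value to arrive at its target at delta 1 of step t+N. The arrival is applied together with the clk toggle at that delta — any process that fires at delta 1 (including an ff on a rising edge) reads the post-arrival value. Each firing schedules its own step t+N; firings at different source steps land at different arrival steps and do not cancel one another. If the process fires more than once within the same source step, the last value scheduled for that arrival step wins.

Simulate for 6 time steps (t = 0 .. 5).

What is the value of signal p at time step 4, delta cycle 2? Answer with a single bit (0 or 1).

1

[bits: y,z,q,v,n0,clk,u,x,p,r]
t=0: Δ0=1100001100 Δ1=1100011100 Δ2=1100011110 Δ3=1101011110 Δ4=0101011110 Δ5=0111011110 | 5Δ
t=1: Δ0=0111011110 Δ1=0011001110 | 1Δ
t=2: Δ0=0011001110 Δ1=0011011110 Δ2=0011011100 Δ3=0010011100 Δ4=1010011100 Δ5=1000011100 | 5Δ
t=3: Δ0=1000011100 Δ1=1100101100 | 1Δ
t=4: Δ0=1100101100 Δ1=1100111100 Δ2=1100111110 Δ3=1101111111 Δ4=0100111111 Δ5=1110111111 Δ6=1100111111 | 6Δ
t=5: Δ0=1100111111 Δ1=1000101111 | 1Δ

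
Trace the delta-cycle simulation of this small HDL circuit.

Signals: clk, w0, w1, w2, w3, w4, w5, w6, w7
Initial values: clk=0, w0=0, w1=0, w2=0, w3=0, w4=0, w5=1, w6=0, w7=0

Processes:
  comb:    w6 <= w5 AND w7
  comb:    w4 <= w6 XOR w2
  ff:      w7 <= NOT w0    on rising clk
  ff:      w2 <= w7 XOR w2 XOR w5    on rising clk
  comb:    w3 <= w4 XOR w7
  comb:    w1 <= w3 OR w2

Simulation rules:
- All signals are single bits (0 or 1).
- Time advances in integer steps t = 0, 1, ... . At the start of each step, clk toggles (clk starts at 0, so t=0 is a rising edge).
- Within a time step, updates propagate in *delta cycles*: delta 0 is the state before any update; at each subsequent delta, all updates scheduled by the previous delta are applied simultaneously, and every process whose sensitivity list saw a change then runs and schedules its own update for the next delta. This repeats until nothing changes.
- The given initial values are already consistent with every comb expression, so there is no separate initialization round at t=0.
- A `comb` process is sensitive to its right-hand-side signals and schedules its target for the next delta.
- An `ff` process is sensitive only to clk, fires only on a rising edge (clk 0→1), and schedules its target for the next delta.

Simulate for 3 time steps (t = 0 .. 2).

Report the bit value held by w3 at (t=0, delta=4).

0

t=0 Δ0: w0=0 w7=0 w5=1 w2=0 w6=0 w1=0 w4=0 clk=0 w3=0
  Δ1: clk:0→1
  Δ2: w7:0→1, w2:0→1
  Δ3: w6:0→1, w1:0→1, w4:0→1, w3:0→1
  Δ4: w4:1→0, w3:1→0
  Δ5: w3:0→1
  (5Δ to stable)
t=1 Δ0: w0=0 w7=1 w5=1 w2=1 w6=1 w1=1 w4=0 clk=1 w3=1
  Δ1: clk:1→0
  (1Δ to stable)
t=2 Δ0: w0=0 w7=1 w5=1 w2=1 w6=1 w1=1 w4=0 clk=0 w3=1
  Δ1: clk:0→1
  (1Δ to stable)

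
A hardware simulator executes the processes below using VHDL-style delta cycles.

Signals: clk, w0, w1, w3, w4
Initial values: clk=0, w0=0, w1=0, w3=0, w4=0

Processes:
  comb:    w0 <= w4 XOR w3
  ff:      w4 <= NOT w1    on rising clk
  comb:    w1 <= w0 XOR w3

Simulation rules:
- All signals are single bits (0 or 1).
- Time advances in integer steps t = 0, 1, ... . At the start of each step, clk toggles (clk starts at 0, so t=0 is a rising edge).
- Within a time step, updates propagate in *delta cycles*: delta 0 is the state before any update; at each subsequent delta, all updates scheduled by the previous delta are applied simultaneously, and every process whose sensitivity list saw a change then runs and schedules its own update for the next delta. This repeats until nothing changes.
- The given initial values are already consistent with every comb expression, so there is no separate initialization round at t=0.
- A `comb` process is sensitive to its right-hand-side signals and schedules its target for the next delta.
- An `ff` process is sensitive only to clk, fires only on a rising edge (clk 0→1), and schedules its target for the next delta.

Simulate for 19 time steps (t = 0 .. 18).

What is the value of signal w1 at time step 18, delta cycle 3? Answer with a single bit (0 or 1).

[bits: w1,w4,clk,w3,w0]
t=0: Δ0=00000 Δ1=00100 Δ2=01100 Δ3=01101 Δ4=11101 | 4Δ
t=1: Δ0=11101 Δ1=11001 | 1Δ
t=2: Δ0=11001 Δ1=11101 Δ2=10101 Δ3=10100 Δ4=00100 | 4Δ
t=3: Δ0=00100 Δ1=00000 | 1Δ
t=4: Δ0=00000 Δ1=00100 Δ2=01100 Δ3=01101 Δ4=11101 | 4Δ
t=5: Δ0=11101 Δ1=11001 | 1Δ
t=6: Δ0=11001 Δ1=11101 Δ2=10101 Δ3=10100 Δ4=00100 | 4Δ
t=7: Δ0=00100 Δ1=00000 | 1Δ
t=8: Δ0=00000 Δ1=00100 Δ2=01100 Δ3=01101 Δ4=11101 | 4Δ
t=9: Δ0=11101 Δ1=11001 | 1Δ
t=10: Δ0=11001 Δ1=11101 Δ2=10101 Δ3=10100 Δ4=00100 | 4Δ
t=11: Δ0=00100 Δ1=00000 | 1Δ
t=12: Δ0=00000 Δ1=00100 Δ2=01100 Δ3=01101 Δ4=11101 | 4Δ
t=13: Δ0=11101 Δ1=11001 | 1Δ
t=14: Δ0=11001 Δ1=11101 Δ2=10101 Δ3=10100 Δ4=00100 | 4Δ
t=15: Δ0=00100 Δ1=00000 | 1Δ
t=16: Δ0=00000 Δ1=00100 Δ2=01100 Δ3=01101 Δ4=11101 | 4Δ
t=17: Δ0=11101 Δ1=11001 | 1Δ
t=18: Δ0=11001 Δ1=11101 Δ2=10101 Δ3=10100 Δ4=00100 | 4Δ

1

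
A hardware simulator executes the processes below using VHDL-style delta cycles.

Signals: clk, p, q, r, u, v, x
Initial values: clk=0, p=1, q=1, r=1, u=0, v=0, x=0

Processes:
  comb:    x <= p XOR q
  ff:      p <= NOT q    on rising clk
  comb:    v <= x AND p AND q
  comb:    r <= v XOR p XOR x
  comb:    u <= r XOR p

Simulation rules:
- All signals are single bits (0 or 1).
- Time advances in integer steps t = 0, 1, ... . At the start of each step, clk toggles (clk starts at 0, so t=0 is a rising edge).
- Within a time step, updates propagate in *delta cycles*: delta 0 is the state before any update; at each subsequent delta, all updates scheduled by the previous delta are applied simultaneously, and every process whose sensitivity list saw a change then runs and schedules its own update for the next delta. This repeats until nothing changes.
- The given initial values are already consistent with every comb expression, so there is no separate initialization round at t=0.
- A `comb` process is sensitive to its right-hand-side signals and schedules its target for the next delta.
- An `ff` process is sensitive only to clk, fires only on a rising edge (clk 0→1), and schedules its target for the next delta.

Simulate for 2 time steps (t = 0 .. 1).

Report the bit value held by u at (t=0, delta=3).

1

t0.Δ0 p=1 clk=0 u=0 x=0 v=0 r=1 q=1
t0.Δ1 p=1 clk=1 u=0 x=0 v=0 r=1 q=1
t0.Δ2 p=0 clk=1 u=0 x=0 v=0 r=1 q=1
t0.Δ3 p=0 clk=1 u=1 x=1 v=0 r=0 q=1
t0.Δ4 p=0 clk=1 u=0 x=1 v=0 r=1 q=1
t0.Δ5 p=0 clk=1 u=1 x=1 v=0 r=1 q=1
t1.Δ0 p=0 clk=1 u=1 x=1 v=0 r=1 q=1
t1.Δ1 p=0 clk=0 u=1 x=1 v=0 r=1 q=1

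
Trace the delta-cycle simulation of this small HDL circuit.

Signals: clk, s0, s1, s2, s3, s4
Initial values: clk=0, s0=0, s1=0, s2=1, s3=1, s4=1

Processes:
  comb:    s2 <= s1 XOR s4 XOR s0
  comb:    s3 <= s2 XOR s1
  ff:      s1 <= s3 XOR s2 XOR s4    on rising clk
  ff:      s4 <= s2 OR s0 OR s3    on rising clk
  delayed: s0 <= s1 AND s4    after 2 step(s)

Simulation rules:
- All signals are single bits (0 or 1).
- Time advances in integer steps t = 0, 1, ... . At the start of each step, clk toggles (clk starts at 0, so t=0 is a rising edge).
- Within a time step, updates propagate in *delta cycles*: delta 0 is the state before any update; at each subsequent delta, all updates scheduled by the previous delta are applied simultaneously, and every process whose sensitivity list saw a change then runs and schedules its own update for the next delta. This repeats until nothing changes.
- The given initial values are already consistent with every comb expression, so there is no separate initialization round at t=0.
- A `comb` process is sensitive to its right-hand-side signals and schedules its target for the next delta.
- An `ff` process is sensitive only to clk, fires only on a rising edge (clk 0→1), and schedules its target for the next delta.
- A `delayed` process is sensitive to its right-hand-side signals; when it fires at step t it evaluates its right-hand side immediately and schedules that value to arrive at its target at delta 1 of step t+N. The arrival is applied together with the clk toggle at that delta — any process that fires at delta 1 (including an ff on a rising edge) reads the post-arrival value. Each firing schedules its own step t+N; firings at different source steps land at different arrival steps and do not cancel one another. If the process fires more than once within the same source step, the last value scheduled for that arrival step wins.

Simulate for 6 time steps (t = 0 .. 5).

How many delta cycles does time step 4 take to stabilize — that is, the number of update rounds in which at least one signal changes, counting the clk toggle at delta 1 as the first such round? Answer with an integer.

t0.Δ0 s4=1 s1=0 s2=1 s0=0 clk=0 s3=1
t0.Δ1 s4=1 s1=0 s2=1 s0=0 clk=1 s3=1
t0.Δ2 s4=1 s1=1 s2=1 s0=0 clk=1 s3=1
t0.Δ3 s4=1 s1=1 s2=0 s0=0 clk=1 s3=0
t0.Δ4 s4=1 s1=1 s2=0 s0=0 clk=1 s3=1
t1.Δ0 s4=1 s1=1 s2=0 s0=0 clk=1 s3=1
t1.Δ1 s4=1 s1=1 s2=0 s0=0 clk=0 s3=1
t2.Δ0 s4=1 s1=1 s2=0 s0=0 clk=0 s3=1
t2.Δ1 s4=1 s1=1 s2=0 s0=1 clk=1 s3=1
t2.Δ2 s4=1 s1=0 s2=1 s0=1 clk=1 s3=1
t2.Δ3 s4=1 s1=0 s2=0 s0=1 clk=1 s3=1
t2.Δ4 s4=1 s1=0 s2=0 s0=1 clk=1 s3=0
t3.Δ0 s4=1 s1=0 s2=0 s0=1 clk=1 s3=0
t3.Δ1 s4=1 s1=0 s2=0 s0=1 clk=0 s3=0
t4.Δ0 s4=1 s1=0 s2=0 s0=1 clk=0 s3=0
t4.Δ1 s4=1 s1=0 s2=0 s0=0 clk=1 s3=0
t4.Δ2 s4=0 s1=1 s2=1 s0=0 clk=1 s3=0
t5.Δ0 s4=0 s1=1 s2=1 s0=0 clk=1 s3=0
t5.Δ1 s4=0 s1=1 s2=1 s0=0 clk=0 s3=0

2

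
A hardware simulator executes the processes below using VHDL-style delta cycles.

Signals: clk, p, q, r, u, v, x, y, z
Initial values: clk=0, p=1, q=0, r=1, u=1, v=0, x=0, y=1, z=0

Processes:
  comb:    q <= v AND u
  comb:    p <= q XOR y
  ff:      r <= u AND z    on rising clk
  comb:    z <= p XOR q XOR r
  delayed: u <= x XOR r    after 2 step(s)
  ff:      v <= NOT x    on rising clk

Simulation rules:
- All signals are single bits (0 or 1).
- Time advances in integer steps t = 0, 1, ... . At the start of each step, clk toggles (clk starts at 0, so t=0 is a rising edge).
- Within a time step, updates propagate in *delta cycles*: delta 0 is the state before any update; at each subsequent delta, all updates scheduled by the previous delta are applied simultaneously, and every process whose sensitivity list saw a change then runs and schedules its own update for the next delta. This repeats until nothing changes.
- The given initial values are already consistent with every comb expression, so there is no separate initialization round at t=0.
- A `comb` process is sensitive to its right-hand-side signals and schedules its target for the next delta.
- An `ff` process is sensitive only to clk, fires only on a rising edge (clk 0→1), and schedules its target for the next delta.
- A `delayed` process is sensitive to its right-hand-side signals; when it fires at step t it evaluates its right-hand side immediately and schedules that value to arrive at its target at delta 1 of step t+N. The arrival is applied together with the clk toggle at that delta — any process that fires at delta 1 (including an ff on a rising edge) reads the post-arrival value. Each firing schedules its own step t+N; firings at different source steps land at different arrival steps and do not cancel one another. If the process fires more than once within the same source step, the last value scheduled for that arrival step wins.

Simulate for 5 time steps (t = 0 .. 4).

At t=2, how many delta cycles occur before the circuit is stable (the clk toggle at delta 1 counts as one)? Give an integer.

t0.Δ0 r=1 v=0 clk=0 z=0 u=1 y=1 p=1 x=0 q=0
t0.Δ1 r=1 v=0 clk=1 z=0 u=1 y=1 p=1 x=0 q=0
t0.Δ2 r=0 v=1 clk=1 z=0 u=1 y=1 p=1 x=0 q=0
t0.Δ3 r=0 v=1 clk=1 z=1 u=1 y=1 p=1 x=0 q=1
t0.Δ4 r=0 v=1 clk=1 z=0 u=1 y=1 p=0 x=0 q=1
t0.Δ5 r=0 v=1 clk=1 z=1 u=1 y=1 p=0 x=0 q=1
t1.Δ0 r=0 v=1 clk=1 z=1 u=1 y=1 p=0 x=0 q=1
t1.Δ1 r=0 v=1 clk=0 z=1 u=1 y=1 p=0 x=0 q=1
t2.Δ0 r=0 v=1 clk=0 z=1 u=1 y=1 p=0 x=0 q=1
t2.Δ1 r=0 v=1 clk=1 z=1 u=0 y=1 p=0 x=0 q=1
t2.Δ2 r=0 v=1 clk=1 z=1 u=0 y=1 p=0 x=0 q=0
t2.Δ3 r=0 v=1 clk=1 z=0 u=0 y=1 p=1 x=0 q=0
t2.Δ4 r=0 v=1 clk=1 z=1 u=0 y=1 p=1 x=0 q=0
t3.Δ0 r=0 v=1 clk=1 z=1 u=0 y=1 p=1 x=0 q=0
t3.Δ1 r=0 v=1 clk=0 z=1 u=0 y=1 p=1 x=0 q=0
t4.Δ0 r=0 v=1 clk=0 z=1 u=0 y=1 p=1 x=0 q=0
t4.Δ1 r=0 v=1 clk=1 z=1 u=0 y=1 p=1 x=0 q=0

4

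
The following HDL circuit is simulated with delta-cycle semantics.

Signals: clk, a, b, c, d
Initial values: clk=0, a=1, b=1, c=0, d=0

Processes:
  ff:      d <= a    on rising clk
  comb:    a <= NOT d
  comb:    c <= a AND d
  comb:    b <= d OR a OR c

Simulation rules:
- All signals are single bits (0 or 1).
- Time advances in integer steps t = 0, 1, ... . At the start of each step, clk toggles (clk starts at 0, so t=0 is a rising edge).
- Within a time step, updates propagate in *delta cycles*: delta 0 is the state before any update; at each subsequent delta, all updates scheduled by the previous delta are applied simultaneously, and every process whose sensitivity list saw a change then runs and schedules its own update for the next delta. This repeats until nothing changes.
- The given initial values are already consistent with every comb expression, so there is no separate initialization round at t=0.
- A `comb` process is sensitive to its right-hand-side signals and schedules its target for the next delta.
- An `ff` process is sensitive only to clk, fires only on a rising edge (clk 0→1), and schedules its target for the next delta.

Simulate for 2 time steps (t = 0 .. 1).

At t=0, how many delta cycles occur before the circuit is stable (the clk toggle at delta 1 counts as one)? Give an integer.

t0.Δ0 b=1 c=0 a=1 clk=0 d=0
t0.Δ1 b=1 c=0 a=1 clk=1 d=0
t0.Δ2 b=1 c=0 a=1 clk=1 d=1
t0.Δ3 b=1 c=1 a=0 clk=1 d=1
t0.Δ4 b=1 c=0 a=0 clk=1 d=1
t1.Δ0 b=1 c=0 a=0 clk=1 d=1
t1.Δ1 b=1 c=0 a=0 clk=0 d=1

4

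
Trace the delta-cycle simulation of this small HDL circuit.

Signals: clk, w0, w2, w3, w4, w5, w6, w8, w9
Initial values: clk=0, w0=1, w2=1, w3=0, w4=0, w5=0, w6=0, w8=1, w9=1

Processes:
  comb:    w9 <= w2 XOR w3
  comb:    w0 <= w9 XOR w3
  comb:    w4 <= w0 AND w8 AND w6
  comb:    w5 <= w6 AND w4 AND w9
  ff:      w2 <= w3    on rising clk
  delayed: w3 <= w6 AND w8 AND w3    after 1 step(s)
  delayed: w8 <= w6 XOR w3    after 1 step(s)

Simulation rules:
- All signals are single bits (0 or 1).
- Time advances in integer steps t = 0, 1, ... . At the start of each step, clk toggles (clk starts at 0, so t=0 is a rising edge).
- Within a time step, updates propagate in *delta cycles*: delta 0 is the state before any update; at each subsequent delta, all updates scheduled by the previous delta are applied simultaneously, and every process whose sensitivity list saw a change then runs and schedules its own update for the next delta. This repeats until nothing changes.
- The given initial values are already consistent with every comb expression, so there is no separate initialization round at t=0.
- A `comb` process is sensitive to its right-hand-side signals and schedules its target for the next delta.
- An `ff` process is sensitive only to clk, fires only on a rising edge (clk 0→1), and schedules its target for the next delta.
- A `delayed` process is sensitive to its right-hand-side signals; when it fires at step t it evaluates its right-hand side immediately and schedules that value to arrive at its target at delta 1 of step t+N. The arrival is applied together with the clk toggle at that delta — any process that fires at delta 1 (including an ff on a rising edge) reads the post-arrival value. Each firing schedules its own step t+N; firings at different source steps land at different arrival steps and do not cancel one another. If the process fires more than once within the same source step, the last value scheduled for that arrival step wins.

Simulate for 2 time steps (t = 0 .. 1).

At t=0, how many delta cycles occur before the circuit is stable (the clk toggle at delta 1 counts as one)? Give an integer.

4

[bits: clk,w2,w0,w3,w9,w6,w5,w8,w4]
t=0: Δ0=011010010 Δ1=111010010 Δ2=101010010 Δ3=101000010 Δ4=100000010 | 4Δ
t=1: Δ0=100000010 Δ1=000000010 | 1Δ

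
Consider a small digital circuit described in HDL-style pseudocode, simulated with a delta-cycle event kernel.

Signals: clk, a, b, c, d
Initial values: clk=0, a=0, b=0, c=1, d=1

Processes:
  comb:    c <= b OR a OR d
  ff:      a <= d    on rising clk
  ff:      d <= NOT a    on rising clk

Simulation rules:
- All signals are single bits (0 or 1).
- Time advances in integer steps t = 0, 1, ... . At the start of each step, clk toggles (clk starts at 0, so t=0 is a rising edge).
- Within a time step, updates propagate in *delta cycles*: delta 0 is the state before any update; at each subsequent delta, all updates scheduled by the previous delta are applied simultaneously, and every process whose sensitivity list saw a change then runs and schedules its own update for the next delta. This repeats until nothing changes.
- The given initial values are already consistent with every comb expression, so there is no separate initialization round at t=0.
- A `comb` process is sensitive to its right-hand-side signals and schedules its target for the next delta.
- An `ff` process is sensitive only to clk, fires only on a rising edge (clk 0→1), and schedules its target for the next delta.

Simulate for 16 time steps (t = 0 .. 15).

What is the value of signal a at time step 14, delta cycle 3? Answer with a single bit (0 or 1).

t0.Δ0 a=0 c=1 clk=0 d=1 b=0
t0.Δ1 a=0 c=1 clk=1 d=1 b=0
t0.Δ2 a=1 c=1 clk=1 d=1 b=0
t1.Δ0 a=1 c=1 clk=1 d=1 b=0
t1.Δ1 a=1 c=1 clk=0 d=1 b=0
t2.Δ0 a=1 c=1 clk=0 d=1 b=0
t2.Δ1 a=1 c=1 clk=1 d=1 b=0
t2.Δ2 a=1 c=1 clk=1 d=0 b=0
t3.Δ0 a=1 c=1 clk=1 d=0 b=0
t3.Δ1 a=1 c=1 clk=0 d=0 b=0
t4.Δ0 a=1 c=1 clk=0 d=0 b=0
t4.Δ1 a=1 c=1 clk=1 d=0 b=0
t4.Δ2 a=0 c=1 clk=1 d=0 b=0
t4.Δ3 a=0 c=0 clk=1 d=0 b=0
t5.Δ0 a=0 c=0 clk=1 d=0 b=0
t5.Δ1 a=0 c=0 clk=0 d=0 b=0
t6.Δ0 a=0 c=0 clk=0 d=0 b=0
t6.Δ1 a=0 c=0 clk=1 d=0 b=0
t6.Δ2 a=0 c=0 clk=1 d=1 b=0
t6.Δ3 a=0 c=1 clk=1 d=1 b=0
t7.Δ0 a=0 c=1 clk=1 d=1 b=0
t7.Δ1 a=0 c=1 clk=0 d=1 b=0
t8.Δ0 a=0 c=1 clk=0 d=1 b=0
t8.Δ1 a=0 c=1 clk=1 d=1 b=0
t8.Δ2 a=1 c=1 clk=1 d=1 b=0
t9.Δ0 a=1 c=1 clk=1 d=1 b=0
t9.Δ1 a=1 c=1 clk=0 d=1 b=0
t10.Δ0 a=1 c=1 clk=0 d=1 b=0
t10.Δ1 a=1 c=1 clk=1 d=1 b=0
t10.Δ2 a=1 c=1 clk=1 d=0 b=0
t11.Δ0 a=1 c=1 clk=1 d=0 b=0
t11.Δ1 a=1 c=1 clk=0 d=0 b=0
t12.Δ0 a=1 c=1 clk=0 d=0 b=0
t12.Δ1 a=1 c=1 clk=1 d=0 b=0
t12.Δ2 a=0 c=1 clk=1 d=0 b=0
t12.Δ3 a=0 c=0 clk=1 d=0 b=0
t13.Δ0 a=0 c=0 clk=1 d=0 b=0
t13.Δ1 a=0 c=0 clk=0 d=0 b=0
t14.Δ0 a=0 c=0 clk=0 d=0 b=0
t14.Δ1 a=0 c=0 clk=1 d=0 b=0
t14.Δ2 a=0 c=0 clk=1 d=1 b=0
t14.Δ3 a=0 c=1 clk=1 d=1 b=0
t15.Δ0 a=0 c=1 clk=1 d=1 b=0
t15.Δ1 a=0 c=1 clk=0 d=1 b=0

0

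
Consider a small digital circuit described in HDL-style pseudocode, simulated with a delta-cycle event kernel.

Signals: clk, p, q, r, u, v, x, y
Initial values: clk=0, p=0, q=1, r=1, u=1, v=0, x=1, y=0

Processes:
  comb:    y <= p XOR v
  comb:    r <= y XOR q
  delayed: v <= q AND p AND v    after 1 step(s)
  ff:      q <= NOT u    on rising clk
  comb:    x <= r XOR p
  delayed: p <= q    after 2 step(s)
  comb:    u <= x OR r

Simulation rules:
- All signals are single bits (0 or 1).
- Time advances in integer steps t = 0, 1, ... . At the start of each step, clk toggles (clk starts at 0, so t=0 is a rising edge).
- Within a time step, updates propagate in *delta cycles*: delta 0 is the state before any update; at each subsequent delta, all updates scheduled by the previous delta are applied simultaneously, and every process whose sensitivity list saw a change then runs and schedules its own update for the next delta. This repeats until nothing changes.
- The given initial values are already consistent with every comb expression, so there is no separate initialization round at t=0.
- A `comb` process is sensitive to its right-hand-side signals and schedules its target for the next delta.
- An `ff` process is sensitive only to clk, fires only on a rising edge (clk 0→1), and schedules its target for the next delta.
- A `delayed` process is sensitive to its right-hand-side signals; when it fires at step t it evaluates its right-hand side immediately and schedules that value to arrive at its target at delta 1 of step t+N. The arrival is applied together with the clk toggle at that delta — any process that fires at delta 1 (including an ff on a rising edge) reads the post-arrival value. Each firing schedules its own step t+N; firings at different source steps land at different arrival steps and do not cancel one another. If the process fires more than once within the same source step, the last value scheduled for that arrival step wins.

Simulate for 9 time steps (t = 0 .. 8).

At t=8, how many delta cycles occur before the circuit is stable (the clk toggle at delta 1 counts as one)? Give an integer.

4

[bits: y,x,v,p,clk,r,q,u]
t=0: Δ0=01000111 Δ1=01001111 Δ2=01001101 Δ3=01001001 Δ4=00001001 Δ5=00001000 | 5Δ
t=1: Δ0=00001000 Δ1=00000000 | 1Δ
t=2: Δ0=00000000 Δ1=00001000 Δ2=00001010 Δ3=00001110 Δ4=01001111 | 4Δ
t=3: Δ0=01001111 Δ1=01000111 | 1Δ
t=4: Δ0=01000111 Δ1=01011111 Δ2=10011101 | 2Δ
t=5: Δ0=10011101 Δ1=10010101 | 1Δ
t=6: Δ0=10010101 Δ1=10001101 Δ2=01001101 Δ3=01001001 Δ4=00001001 Δ5=00001000 | 5Δ
t=7: Δ0=00001000 Δ1=00000000 | 1Δ
t=8: Δ0=00000000 Δ1=00001000 Δ2=00001010 Δ3=00001110 Δ4=01001111 | 4Δ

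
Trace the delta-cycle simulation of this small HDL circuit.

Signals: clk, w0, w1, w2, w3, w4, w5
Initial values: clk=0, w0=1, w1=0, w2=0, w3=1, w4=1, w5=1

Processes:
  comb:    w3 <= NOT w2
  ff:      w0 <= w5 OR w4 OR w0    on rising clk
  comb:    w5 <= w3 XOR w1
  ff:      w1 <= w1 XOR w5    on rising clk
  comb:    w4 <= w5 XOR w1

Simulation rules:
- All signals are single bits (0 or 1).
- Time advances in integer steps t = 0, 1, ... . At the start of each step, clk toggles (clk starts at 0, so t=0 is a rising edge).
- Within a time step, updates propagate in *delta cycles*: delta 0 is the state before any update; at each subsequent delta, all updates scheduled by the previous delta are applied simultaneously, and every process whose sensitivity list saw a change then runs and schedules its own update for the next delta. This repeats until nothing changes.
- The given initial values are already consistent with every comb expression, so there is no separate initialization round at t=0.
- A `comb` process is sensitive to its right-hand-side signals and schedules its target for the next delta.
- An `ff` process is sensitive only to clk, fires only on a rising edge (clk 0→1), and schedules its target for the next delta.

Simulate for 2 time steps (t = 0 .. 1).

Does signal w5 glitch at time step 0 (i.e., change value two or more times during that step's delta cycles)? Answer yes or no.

no

t0.Δ0 w5=1 w2=0 w4=1 w1=0 clk=0 w3=1 w0=1
t0.Δ1 w5=1 w2=0 w4=1 w1=0 clk=1 w3=1 w0=1
t0.Δ2 w5=1 w2=0 w4=1 w1=1 clk=1 w3=1 w0=1
t0.Δ3 w5=0 w2=0 w4=0 w1=1 clk=1 w3=1 w0=1
t0.Δ4 w5=0 w2=0 w4=1 w1=1 clk=1 w3=1 w0=1
t1.Δ0 w5=0 w2=0 w4=1 w1=1 clk=1 w3=1 w0=1
t1.Δ1 w5=0 w2=0 w4=1 w1=1 clk=0 w3=1 w0=1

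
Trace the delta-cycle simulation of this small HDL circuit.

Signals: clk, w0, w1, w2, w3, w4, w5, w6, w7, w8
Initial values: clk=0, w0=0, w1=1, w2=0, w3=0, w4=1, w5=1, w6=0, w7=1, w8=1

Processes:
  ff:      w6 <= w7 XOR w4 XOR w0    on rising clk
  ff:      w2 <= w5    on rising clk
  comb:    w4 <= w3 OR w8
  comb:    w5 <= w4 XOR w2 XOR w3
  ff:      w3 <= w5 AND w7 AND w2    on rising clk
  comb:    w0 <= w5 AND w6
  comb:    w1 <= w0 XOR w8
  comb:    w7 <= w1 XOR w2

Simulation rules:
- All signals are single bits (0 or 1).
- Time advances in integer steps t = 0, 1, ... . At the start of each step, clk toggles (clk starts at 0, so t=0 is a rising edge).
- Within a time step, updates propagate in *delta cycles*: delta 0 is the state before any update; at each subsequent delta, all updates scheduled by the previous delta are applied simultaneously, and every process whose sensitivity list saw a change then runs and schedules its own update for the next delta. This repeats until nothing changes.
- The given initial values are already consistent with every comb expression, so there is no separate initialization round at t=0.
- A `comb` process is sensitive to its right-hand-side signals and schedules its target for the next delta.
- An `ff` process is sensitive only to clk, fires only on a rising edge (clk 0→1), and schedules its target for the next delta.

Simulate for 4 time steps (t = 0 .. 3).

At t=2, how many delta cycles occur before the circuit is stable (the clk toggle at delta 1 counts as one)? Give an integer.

[bits: w2,w3,w1,w8,w6,w0,w7,clk,w5,w4]
t=0: Δ0=0011001011 Δ1=0011001111 Δ2=1011001111 Δ3=1011000101 | 3Δ
t=1: Δ0=1011000101 Δ1=1011000001 | 1Δ
t=2: Δ0=1011000001 Δ1=1011000101 Δ2=0011100101 Δ3=0011101111 Δ4=0011111111 Δ5=0001111111 Δ6=0001110111 | 6Δ
t=3: Δ0=0001110111 Δ1=0001110011 | 1Δ

6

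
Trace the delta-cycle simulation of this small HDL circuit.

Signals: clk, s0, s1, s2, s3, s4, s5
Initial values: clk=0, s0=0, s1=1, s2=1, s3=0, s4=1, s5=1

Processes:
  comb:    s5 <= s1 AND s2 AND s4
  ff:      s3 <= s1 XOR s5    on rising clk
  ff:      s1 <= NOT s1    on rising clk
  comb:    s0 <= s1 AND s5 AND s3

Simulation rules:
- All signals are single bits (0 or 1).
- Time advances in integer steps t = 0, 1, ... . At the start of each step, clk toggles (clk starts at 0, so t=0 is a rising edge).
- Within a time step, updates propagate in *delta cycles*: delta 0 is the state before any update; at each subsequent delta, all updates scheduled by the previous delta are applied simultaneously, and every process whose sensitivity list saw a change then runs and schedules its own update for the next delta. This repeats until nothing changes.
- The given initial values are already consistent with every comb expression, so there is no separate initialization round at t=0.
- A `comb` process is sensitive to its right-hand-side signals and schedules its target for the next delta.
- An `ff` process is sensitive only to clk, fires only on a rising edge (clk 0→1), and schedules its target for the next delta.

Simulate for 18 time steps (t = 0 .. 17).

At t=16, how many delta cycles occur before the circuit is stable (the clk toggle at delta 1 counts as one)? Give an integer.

t=0 Δ0: s1=1 s2=1 s0=0 clk=0 s4=1 s3=0 s5=1
  Δ1: clk:0→1
  Δ2: s1:1→0
  Δ3: s5:1→0
  (3Δ to stable)
t=1 Δ0: s1=0 s2=1 s0=0 clk=1 s4=1 s3=0 s5=0
  Δ1: clk:1→0
  (1Δ to stable)
t=2 Δ0: s1=0 s2=1 s0=0 clk=0 s4=1 s3=0 s5=0
  Δ1: clk:0→1
  Δ2: s1:0→1
  Δ3: s5:0→1
  (3Δ to stable)
t=3 Δ0: s1=1 s2=1 s0=0 clk=1 s4=1 s3=0 s5=1
  Δ1: clk:1→0
  (1Δ to stable)
t=4 Δ0: s1=1 s2=1 s0=0 clk=0 s4=1 s3=0 s5=1
  Δ1: clk:0→1
  Δ2: s1:1→0
  Δ3: s5:1→0
  (3Δ to stable)
t=5 Δ0: s1=0 s2=1 s0=0 clk=1 s4=1 s3=0 s5=0
  Δ1: clk:1→0
  (1Δ to stable)
t=6 Δ0: s1=0 s2=1 s0=0 clk=0 s4=1 s3=0 s5=0
  Δ1: clk:0→1
  Δ2: s1:0→1
  Δ3: s5:0→1
  (3Δ to stable)
t=7 Δ0: s1=1 s2=1 s0=0 clk=1 s4=1 s3=0 s5=1
  Δ1: clk:1→0
  (1Δ to stable)
t=8 Δ0: s1=1 s2=1 s0=0 clk=0 s4=1 s3=0 s5=1
  Δ1: clk:0→1
  Δ2: s1:1→0
  Δ3: s5:1→0
  (3Δ to stable)
t=9 Δ0: s1=0 s2=1 s0=0 clk=1 s4=1 s3=0 s5=0
  Δ1: clk:1→0
  (1Δ to stable)
t=10 Δ0: s1=0 s2=1 s0=0 clk=0 s4=1 s3=0 s5=0
  Δ1: clk:0→1
  Δ2: s1:0→1
  Δ3: s5:0→1
  (3Δ to stable)
t=11 Δ0: s1=1 s2=1 s0=0 clk=1 s4=1 s3=0 s5=1
  Δ1: clk:1→0
  (1Δ to stable)
t=12 Δ0: s1=1 s2=1 s0=0 clk=0 s4=1 s3=0 s5=1
  Δ1: clk:0→1
  Δ2: s1:1→0
  Δ3: s5:1→0
  (3Δ to stable)
t=13 Δ0: s1=0 s2=1 s0=0 clk=1 s4=1 s3=0 s5=0
  Δ1: clk:1→0
  (1Δ to stable)
t=14 Δ0: s1=0 s2=1 s0=0 clk=0 s4=1 s3=0 s5=0
  Δ1: clk:0→1
  Δ2: s1:0→1
  Δ3: s5:0→1
  (3Δ to stable)
t=15 Δ0: s1=1 s2=1 s0=0 clk=1 s4=1 s3=0 s5=1
  Δ1: clk:1→0
  (1Δ to stable)
t=16 Δ0: s1=1 s2=1 s0=0 clk=0 s4=1 s3=0 s5=1
  Δ1: clk:0→1
  Δ2: s1:1→0
  Δ3: s5:1→0
  (3Δ to stable)
t=17 Δ0: s1=0 s2=1 s0=0 clk=1 s4=1 s3=0 s5=0
  Δ1: clk:1→0
  (1Δ to stable)

3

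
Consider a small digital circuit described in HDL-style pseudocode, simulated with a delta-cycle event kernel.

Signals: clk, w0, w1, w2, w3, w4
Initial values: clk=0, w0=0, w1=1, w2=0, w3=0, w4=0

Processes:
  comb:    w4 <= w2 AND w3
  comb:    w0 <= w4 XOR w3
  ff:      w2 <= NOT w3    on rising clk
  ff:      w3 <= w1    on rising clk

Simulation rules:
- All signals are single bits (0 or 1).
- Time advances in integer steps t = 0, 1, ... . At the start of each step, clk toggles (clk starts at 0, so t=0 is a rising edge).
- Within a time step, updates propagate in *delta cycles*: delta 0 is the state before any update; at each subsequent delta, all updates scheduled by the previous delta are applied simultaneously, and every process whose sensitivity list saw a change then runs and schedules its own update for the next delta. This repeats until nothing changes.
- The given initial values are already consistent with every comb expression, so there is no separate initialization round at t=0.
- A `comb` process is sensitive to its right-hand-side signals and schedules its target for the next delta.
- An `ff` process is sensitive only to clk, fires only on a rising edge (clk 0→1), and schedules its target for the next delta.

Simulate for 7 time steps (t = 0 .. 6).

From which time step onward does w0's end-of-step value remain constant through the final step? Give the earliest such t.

t0.Δ0 w4=0 w3=0 w0=0 w1=1 clk=0 w2=0
t0.Δ1 w4=0 w3=0 w0=0 w1=1 clk=1 w2=0
t0.Δ2 w4=0 w3=1 w0=0 w1=1 clk=1 w2=1
t0.Δ3 w4=1 w3=1 w0=1 w1=1 clk=1 w2=1
t0.Δ4 w4=1 w3=1 w0=0 w1=1 clk=1 w2=1
t1.Δ0 w4=1 w3=1 w0=0 w1=1 clk=1 w2=1
t1.Δ1 w4=1 w3=1 w0=0 w1=1 clk=0 w2=1
t2.Δ0 w4=1 w3=1 w0=0 w1=1 clk=0 w2=1
t2.Δ1 w4=1 w3=1 w0=0 w1=1 clk=1 w2=1
t2.Δ2 w4=1 w3=1 w0=0 w1=1 clk=1 w2=0
t2.Δ3 w4=0 w3=1 w0=0 w1=1 clk=1 w2=0
t2.Δ4 w4=0 w3=1 w0=1 w1=1 clk=1 w2=0
t3.Δ0 w4=0 w3=1 w0=1 w1=1 clk=1 w2=0
t3.Δ1 w4=0 w3=1 w0=1 w1=1 clk=0 w2=0
t4.Δ0 w4=0 w3=1 w0=1 w1=1 clk=0 w2=0
t4.Δ1 w4=0 w3=1 w0=1 w1=1 clk=1 w2=0
t5.Δ0 w4=0 w3=1 w0=1 w1=1 clk=1 w2=0
t5.Δ1 w4=0 w3=1 w0=1 w1=1 clk=0 w2=0
t6.Δ0 w4=0 w3=1 w0=1 w1=1 clk=0 w2=0
t6.Δ1 w4=0 w3=1 w0=1 w1=1 clk=1 w2=0

2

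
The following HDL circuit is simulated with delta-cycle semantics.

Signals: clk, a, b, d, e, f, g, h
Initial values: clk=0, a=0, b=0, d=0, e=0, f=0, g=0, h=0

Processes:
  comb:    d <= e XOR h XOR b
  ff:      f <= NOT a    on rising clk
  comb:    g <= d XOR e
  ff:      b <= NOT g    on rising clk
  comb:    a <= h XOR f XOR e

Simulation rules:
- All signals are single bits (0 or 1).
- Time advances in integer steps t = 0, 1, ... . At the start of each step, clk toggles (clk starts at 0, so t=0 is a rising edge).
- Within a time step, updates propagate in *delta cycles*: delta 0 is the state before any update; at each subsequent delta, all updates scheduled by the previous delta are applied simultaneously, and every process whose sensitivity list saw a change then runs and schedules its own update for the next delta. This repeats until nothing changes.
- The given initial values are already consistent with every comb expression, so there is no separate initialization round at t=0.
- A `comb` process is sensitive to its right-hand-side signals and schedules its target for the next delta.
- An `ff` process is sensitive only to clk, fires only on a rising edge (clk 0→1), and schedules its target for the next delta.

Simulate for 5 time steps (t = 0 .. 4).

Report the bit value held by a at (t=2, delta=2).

t=0 Δ0: clk=0 a=0 f=0 h=0 g=0 d=0 b=0 e=0
  Δ1: clk:0→1
  Δ2: f:0→1, b:0→1
  Δ3: a:0→1, d:0→1
  Δ4: g:0→1
  (4Δ to stable)
t=1 Δ0: clk=1 a=1 f=1 h=0 g=1 d=1 b=1 e=0
  Δ1: clk:1→0
  (1Δ to stable)
t=2 Δ0: clk=0 a=1 f=1 h=0 g=1 d=1 b=1 e=0
  Δ1: clk:0→1
  Δ2: f:1→0, b:1→0
  Δ3: a:1→0, d:1→0
  Δ4: g:1→0
  (4Δ to stable)
t=3 Δ0: clk=1 a=0 f=0 h=0 g=0 d=0 b=0 e=0
  Δ1: clk:1→0
  (1Δ to stable)
t=4 Δ0: clk=0 a=0 f=0 h=0 g=0 d=0 b=0 e=0
  Δ1: clk:0→1
  Δ2: f:0→1, b:0→1
  Δ3: a:0→1, d:0→1
  Δ4: g:0→1
  (4Δ to stable)

1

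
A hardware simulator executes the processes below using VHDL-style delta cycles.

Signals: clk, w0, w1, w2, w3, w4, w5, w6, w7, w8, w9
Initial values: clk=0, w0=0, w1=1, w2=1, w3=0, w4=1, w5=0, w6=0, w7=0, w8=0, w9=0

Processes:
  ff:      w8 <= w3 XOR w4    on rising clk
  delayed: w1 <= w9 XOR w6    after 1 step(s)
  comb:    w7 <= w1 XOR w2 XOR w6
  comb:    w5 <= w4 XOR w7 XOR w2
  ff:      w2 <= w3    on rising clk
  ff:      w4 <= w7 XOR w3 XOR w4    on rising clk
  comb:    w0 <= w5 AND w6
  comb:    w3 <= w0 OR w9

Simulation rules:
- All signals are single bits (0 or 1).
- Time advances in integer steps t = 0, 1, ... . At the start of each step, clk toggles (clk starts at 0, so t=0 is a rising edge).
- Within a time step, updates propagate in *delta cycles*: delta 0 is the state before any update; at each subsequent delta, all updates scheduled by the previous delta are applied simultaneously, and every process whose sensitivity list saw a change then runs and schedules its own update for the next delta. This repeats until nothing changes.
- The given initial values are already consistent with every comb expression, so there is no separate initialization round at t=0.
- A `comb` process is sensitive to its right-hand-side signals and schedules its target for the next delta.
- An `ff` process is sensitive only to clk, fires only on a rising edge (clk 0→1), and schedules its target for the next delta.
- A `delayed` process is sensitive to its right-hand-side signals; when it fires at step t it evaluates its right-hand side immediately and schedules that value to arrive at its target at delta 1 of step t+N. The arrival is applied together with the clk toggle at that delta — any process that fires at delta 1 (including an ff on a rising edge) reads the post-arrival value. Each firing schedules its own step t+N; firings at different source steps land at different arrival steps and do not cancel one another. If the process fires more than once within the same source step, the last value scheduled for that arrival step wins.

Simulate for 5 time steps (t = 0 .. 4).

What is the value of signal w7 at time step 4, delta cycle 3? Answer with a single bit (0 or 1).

t0.Δ0 w5=0 w6=0 w9=0 clk=0 w8=0 w0=0 w2=1 w7=0 w1=1 w4=1 w3=0
t0.Δ1 w5=0 w6=0 w9=0 clk=1 w8=0 w0=0 w2=1 w7=0 w1=1 w4=1 w3=0
t0.Δ2 w5=0 w6=0 w9=0 clk=1 w8=1 w0=0 w2=0 w7=0 w1=1 w4=1 w3=0
t0.Δ3 w5=1 w6=0 w9=0 clk=1 w8=1 w0=0 w2=0 w7=1 w1=1 w4=1 w3=0
t0.Δ4 w5=0 w6=0 w9=0 clk=1 w8=1 w0=0 w2=0 w7=1 w1=1 w4=1 w3=0
t1.Δ0 w5=0 w6=0 w9=0 clk=1 w8=1 w0=0 w2=0 w7=1 w1=1 w4=1 w3=0
t1.Δ1 w5=0 w6=0 w9=0 clk=0 w8=1 w0=0 w2=0 w7=1 w1=1 w4=1 w3=0
t2.Δ0 w5=0 w6=0 w9=0 clk=0 w8=1 w0=0 w2=0 w7=1 w1=1 w4=1 w3=0
t2.Δ1 w5=0 w6=0 w9=0 clk=1 w8=1 w0=0 w2=0 w7=1 w1=1 w4=1 w3=0
t2.Δ2 w5=0 w6=0 w9=0 clk=1 w8=1 w0=0 w2=0 w7=1 w1=1 w4=0 w3=0
t2.Δ3 w5=1 w6=0 w9=0 clk=1 w8=1 w0=0 w2=0 w7=1 w1=1 w4=0 w3=0
t3.Δ0 w5=1 w6=0 w9=0 clk=1 w8=1 w0=0 w2=0 w7=1 w1=1 w4=0 w3=0
t3.Δ1 w5=1 w6=0 w9=0 clk=0 w8=1 w0=0 w2=0 w7=1 w1=1 w4=0 w3=0
t4.Δ0 w5=1 w6=0 w9=0 clk=0 w8=1 w0=0 w2=0 w7=1 w1=1 w4=0 w3=0
t4.Δ1 w5=1 w6=0 w9=0 clk=1 w8=1 w0=0 w2=0 w7=1 w1=1 w4=0 w3=0
t4.Δ2 w5=1 w6=0 w9=0 clk=1 w8=0 w0=0 w2=0 w7=1 w1=1 w4=1 w3=0
t4.Δ3 w5=0 w6=0 w9=0 clk=1 w8=0 w0=0 w2=0 w7=1 w1=1 w4=1 w3=0

1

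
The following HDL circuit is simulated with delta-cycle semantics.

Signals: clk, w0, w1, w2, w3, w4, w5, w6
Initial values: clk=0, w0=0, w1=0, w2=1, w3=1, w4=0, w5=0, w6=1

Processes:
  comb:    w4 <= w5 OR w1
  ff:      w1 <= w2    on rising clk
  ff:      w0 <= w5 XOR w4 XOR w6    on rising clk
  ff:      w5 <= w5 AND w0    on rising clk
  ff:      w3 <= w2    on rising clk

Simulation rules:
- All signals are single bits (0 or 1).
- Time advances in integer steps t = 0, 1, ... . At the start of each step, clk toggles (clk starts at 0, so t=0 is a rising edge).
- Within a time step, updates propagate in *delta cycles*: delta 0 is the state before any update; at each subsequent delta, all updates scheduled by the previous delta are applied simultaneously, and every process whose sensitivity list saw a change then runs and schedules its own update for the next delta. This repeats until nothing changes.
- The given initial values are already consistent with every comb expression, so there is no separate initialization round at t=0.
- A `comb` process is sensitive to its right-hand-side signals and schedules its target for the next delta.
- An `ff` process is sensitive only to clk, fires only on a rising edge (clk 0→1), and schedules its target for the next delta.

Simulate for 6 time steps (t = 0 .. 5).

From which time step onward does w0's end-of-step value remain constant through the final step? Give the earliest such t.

2

t=0 Δ0: w6=1 w0=0 w2=1 clk=0 w4=0 w5=0 w3=1 w1=0
  Δ1: clk:0→1
  Δ2: w0:0→1, w1:0→1
  Δ3: w4:0→1
  (3Δ to stable)
t=1 Δ0: w6=1 w0=1 w2=1 clk=1 w4=1 w5=0 w3=1 w1=1
  Δ1: clk:1→0
  (1Δ to stable)
t=2 Δ0: w6=1 w0=1 w2=1 clk=0 w4=1 w5=0 w3=1 w1=1
  Δ1: clk:0→1
  Δ2: w0:1→0
  (2Δ to stable)
t=3 Δ0: w6=1 w0=0 w2=1 clk=1 w4=1 w5=0 w3=1 w1=1
  Δ1: clk:1→0
  (1Δ to stable)
t=4 Δ0: w6=1 w0=0 w2=1 clk=0 w4=1 w5=0 w3=1 w1=1
  Δ1: clk:0→1
  (1Δ to stable)
t=5 Δ0: w6=1 w0=0 w2=1 clk=1 w4=1 w5=0 w3=1 w1=1
  Δ1: clk:1→0
  (1Δ to stable)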